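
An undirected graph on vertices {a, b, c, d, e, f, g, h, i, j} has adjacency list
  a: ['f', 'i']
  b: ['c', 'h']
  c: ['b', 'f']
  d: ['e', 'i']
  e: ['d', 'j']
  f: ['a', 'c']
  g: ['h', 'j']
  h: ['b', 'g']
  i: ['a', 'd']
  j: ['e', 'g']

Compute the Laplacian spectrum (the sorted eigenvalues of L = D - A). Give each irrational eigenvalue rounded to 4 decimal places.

With the vertex order [a, b, c, d, e, f, g, h, i, j], the degrees are [2, 2, 2, 2, 2, 2, 2, 2, 2, 2], giving D = diag(2, 2, 2, 2, 2, 2, 2, 2, 2, 2) and L = D - A. Since every row of L sums to 0, the all-ones vector is in the kernel and 0 is an eigenvalue. The single zero eigenvalue shows the graph is connected. The largest eigenvalue, 4, is at most the vertex count 10.

[0, 0.3820, 0.3820, 1.3820, 1.3820, 2.6180, 2.6180, 3.6180, 3.6180, 4]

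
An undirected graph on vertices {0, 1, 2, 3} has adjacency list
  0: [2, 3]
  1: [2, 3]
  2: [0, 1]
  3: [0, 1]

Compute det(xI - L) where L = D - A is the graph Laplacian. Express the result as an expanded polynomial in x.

x^4 - 8x^3 + 20x^2 - 16x

Reading degrees in the order [0, 1, 2, 3] gives [2, 2, 2, 2]; set D = diag(2, 2, 2, 2) and form L = D - A. L has integer entries, so p(x) = det(xI - L) has integer coefficients. Expanding the determinant yields x^4 - 8x^3 + 20x^2 - 16x. The constant term is 0 because L is singular (the all-ones vector lies in its kernel). The eigenvalues sum to 8, which equals trace(L) = 2|E|. There is one zero in the spectrum, matching the 1 component.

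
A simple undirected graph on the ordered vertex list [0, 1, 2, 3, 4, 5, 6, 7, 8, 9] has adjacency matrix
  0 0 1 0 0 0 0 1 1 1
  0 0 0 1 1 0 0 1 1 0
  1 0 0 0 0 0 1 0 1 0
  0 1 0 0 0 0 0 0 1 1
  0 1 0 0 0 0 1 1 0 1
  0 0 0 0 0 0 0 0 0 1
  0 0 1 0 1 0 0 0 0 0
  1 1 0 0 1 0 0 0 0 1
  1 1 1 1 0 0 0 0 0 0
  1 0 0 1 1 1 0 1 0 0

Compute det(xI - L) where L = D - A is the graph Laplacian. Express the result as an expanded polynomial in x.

x^10 - 34x^9 + 497x^8 - 4084x^7 + 20698x^6 - 66742x^5 + 136083x^4 - 167920x^3 + 112716x^2 - 30960x

Reading degrees in the order [0, 1, 2, 3, 4, 5, 6, 7, 8, 9] gives [4, 4, 3, 3, 4, 1, 2, 4, 4, 5]; set D = diag(4, 4, 3, 3, 4, 1, 2, 4, 4, 5) and form L = D - A. Computing det(xI - L) by cofactor expansion (or equivalently via sum-over-permutations) gives x^10 - 34x^9 + 497x^8 - 4084x^7 + 20698x^6 - 66742x^5 + 136083x^4 - 167920x^3 + 112716x^2 - 30960x. The coefficient of x^9 equals -trace(L) = -34, matching the sum of degrees. There is one zero in the spectrum, matching the 1 component.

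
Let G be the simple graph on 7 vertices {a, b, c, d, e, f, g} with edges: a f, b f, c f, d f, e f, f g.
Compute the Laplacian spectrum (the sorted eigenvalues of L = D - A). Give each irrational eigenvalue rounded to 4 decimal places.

[0, 1, 1, 1, 1, 1, 7]

Each diagonal entry of L is the vertex degree and each off-diagonal entry is -1 where an edge is present, 0 otherwise; in the order [a, b, c, d, e, f, g] the diagonal is [1, 1, 1, 1, 1, 6, 1]. Diagonalising L (or applying a numerical eigensolver to the 7x7 matrix) gives the spectrum above.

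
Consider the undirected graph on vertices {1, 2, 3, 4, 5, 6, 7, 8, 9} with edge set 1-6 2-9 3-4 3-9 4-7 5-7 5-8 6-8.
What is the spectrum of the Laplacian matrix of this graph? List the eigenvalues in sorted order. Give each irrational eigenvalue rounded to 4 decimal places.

Reading degrees in the order [1, 2, 3, 4, 5, 6, 7, 8, 9] gives [1, 1, 2, 2, 2, 2, 2, 2, 2]; set D = diag(1, 1, 2, 2, 2, 2, 2, 2, 2) and form L = D - A. Diagonalising L (or applying a numerical eigensolver to the 9x9 matrix) gives the spectrum above.

[0, 0.1206, 0.4679, 1, 1.6527, 2.3473, 3, 3.5321, 3.8794]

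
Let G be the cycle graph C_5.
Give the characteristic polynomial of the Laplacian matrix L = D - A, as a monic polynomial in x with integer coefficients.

The graph has 5 vertices and degree multiset [2, 2, 2, 2, 2]; D is the diagonal matrix of degrees and L = D - A. Computing det(xI - L) by cofactor expansion (or equivalently via sum-over-permutations) gives x^5 - 10x^4 + 35x^3 - 50x^2 + 25x. The coefficient of x^4 equals -trace(L) = -10, matching the sum of degrees. There is one zero in the spectrum, matching the 1 component. The eigenvalues sum to 10, which equals trace(L) = 2|E|.

x^5 - 10x^4 + 35x^3 - 50x^2 + 25x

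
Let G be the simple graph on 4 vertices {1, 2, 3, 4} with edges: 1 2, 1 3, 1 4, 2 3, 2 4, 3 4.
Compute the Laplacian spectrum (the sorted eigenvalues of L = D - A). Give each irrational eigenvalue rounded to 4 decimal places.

[0, 4, 4, 4]

Reading degrees in the order [1, 2, 3, 4] gives [3, 3, 3, 3]; set D = diag(3, 3, 3, 3) and form L = D - A. The multiplicity of 0 as a Laplacian eigenvalue equals the number of connected components. By the matrix-tree theorem the graph has (1/4) * product of the nonzero eigenvalues = 16 spanning trees.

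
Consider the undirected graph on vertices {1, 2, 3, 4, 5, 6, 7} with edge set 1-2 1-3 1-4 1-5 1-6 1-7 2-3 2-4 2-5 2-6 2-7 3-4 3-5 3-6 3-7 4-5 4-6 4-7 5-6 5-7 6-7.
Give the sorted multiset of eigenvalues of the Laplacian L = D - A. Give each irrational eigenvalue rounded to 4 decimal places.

Each diagonal entry of L is the vertex degree and each off-diagonal entry is -1 where an edge is present, 0 otherwise; in the order [1, 2, 3, 4, 5, 6, 7] the diagonal is [6, 6, 6, 6, 6, 6, 6]. Since every row of L sums to 0, the all-ones vector is in the kernel and 0 is an eigenvalue. The single zero eigenvalue shows the graph is connected. The eigenvalues sum to 42, which equals trace(L) = 2|E|.

[0, 7, 7, 7, 7, 7, 7]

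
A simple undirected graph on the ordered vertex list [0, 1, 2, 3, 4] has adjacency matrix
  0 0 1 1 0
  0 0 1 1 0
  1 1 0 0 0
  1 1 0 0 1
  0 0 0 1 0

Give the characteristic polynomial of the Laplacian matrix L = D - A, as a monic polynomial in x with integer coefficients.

With the vertex order [0, 1, 2, 3, 4], the degrees are [2, 2, 2, 3, 1], giving D = diag(2, 2, 2, 3, 1) and L = D - A. Computing det(xI - L) by cofactor expansion (or equivalently via sum-over-permutations) gives x^5 - 10x^4 + 34x^3 - 46x^2 + 20x. The coefficient of x^4 equals -trace(L) = -10, matching the sum of degrees. The largest eigenvalue, 4.4812, is at most the vertex count 5.

x^5 - 10x^4 + 34x^3 - 46x^2 + 20x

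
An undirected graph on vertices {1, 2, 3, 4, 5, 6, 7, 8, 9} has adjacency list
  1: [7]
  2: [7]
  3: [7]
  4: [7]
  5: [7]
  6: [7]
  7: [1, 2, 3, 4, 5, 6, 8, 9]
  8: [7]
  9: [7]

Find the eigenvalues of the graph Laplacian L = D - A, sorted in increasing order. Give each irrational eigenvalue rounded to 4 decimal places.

Reading degrees in the order [1, 2, 3, 4, 5, 6, 7, 8, 9] gives [1, 1, 1, 1, 1, 1, 8, 1, 1]; set D = diag(1, 1, 1, 1, 1, 1, 8, 1, 1) and form L = D - A. The multiplicity of 0 as a Laplacian eigenvalue equals the number of connected components. The single zero eigenvalue shows the graph is connected. By the matrix-tree theorem the graph has (1/9) * product of the nonzero eigenvalues = 1 spanning tree. The eigenvalues sum to 16, which equals trace(L) = 2|E|.

[0, 1, 1, 1, 1, 1, 1, 1, 9]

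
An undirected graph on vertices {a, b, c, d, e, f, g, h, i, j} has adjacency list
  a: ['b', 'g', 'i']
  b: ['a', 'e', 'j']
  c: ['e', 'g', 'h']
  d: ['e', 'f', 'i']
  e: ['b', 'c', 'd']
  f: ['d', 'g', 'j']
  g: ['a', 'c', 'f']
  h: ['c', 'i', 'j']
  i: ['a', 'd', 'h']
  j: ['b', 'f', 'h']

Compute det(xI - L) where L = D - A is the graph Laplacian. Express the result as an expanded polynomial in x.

Reading degrees in the order [a, b, c, d, e, f, g, h, i, j] gives [3, 3, 3, 3, 3, 3, 3, 3, 3, 3]; set D = diag(3, 3, 3, 3, 3, 3, 3, 3, 3, 3) and form L = D - A. L has integer entries, so p(x) = det(xI - L) has integer coefficients. Expanding the determinant yields x^10 - 30x^9 + 390x^8 - 2880x^7 + 13305x^6 - 39882x^5 + 77640x^4 - 94800x^3 + 66000x^2 - 20000x. The coefficient of x^9 equals -trace(L) = -30, matching the sum of degrees. The eigenvalues sum to 30, which equals trace(L) = 2|E|.

x^10 - 30x^9 + 390x^8 - 2880x^7 + 13305x^6 - 39882x^5 + 77640x^4 - 94800x^3 + 66000x^2 - 20000x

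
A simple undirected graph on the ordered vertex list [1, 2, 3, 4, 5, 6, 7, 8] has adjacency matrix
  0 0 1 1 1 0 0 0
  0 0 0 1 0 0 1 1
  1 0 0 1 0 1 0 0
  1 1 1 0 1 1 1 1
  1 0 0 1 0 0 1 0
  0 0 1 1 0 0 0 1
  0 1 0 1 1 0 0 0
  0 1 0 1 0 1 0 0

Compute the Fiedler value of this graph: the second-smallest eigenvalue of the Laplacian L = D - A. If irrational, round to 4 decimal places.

Each diagonal entry of L is the vertex degree and each off-diagonal entry is -1 where an edge is present, 0 otherwise; in the order [1, 2, 3, 4, 5, 6, 7, 8] the diagonal is [3, 3, 3, 7, 3, 3, 3, 3]. Computing the eigenvalues of L and sorting gives [0, 1.7530, 1.7530, 3.4450, 3.4450, 4.8019, 4.8019, 8]. The Fiedler value lambda_2 = 1.7530 is strictly positive, so the graph is connected.

1.7530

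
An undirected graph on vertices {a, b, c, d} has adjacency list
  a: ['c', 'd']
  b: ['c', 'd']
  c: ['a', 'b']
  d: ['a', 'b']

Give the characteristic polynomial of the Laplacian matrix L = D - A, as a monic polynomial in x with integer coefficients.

x^4 - 8x^3 + 20x^2 - 16x

With the vertex order [a, b, c, d], the degrees are [2, 2, 2, 2], giving D = diag(2, 2, 2, 2) and L = D - A. The eigenvalues of L are [0, 2, 2, 4]; the characteristic polynomial is the product of (x - lambda_i), which multiplies out to x^4 - 8x^3 + 20x^2 - 16x. Since p(0) = det(-L) = 0, x divides p(x).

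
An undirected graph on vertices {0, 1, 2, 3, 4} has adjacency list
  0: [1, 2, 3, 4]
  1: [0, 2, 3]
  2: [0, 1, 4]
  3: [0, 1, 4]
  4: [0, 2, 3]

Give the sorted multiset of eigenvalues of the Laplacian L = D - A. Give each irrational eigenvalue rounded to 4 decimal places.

[0, 3, 3, 5, 5]

With the vertex order [0, 1, 2, 3, 4], the degrees are [4, 3, 3, 3, 3], giving D = diag(4, 3, 3, 3, 3) and L = D - A. Diagonalising L (or applying a numerical eigensolver to the 5x5 matrix) gives the spectrum above. The largest eigenvalue, 5, is at most the vertex count 5. By the matrix-tree theorem the graph has (1/5) * product of the nonzero eigenvalues = 45 spanning trees.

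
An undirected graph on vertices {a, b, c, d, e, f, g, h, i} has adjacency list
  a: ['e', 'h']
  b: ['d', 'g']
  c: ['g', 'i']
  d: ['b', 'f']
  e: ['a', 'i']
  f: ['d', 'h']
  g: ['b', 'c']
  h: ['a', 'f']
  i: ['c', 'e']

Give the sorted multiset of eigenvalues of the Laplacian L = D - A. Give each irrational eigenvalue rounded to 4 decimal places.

With the vertex order [a, b, c, d, e, f, g, h, i], the degrees are [2, 2, 2, 2, 2, 2, 2, 2, 2], giving D = diag(2, 2, 2, 2, 2, 2, 2, 2, 2) and L = D - A. Diagonalising L (or applying a numerical eigensolver to the 9x9 matrix) gives the spectrum above. The largest eigenvalue, 3.8794, is at most the vertex count 9.

[0, 0.4679, 0.4679, 1.6527, 1.6527, 3, 3, 3.8794, 3.8794]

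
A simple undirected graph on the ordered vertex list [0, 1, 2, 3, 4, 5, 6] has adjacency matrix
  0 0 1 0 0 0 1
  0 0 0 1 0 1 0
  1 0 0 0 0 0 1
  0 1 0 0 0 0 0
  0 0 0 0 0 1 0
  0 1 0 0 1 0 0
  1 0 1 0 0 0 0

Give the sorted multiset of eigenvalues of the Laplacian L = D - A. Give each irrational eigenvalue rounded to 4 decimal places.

With the vertex order [0, 1, 2, 3, 4, 5, 6], the degrees are [2, 2, 2, 1, 1, 2, 2], giving D = diag(2, 2, 2, 1, 1, 2, 2) and L = D - A. Since every row of L sums to 0, the all-ones vector is in the kernel and 0 is an eigenvalue. The 2 zero eigenvalues correspond to the 2 connected components.

[0, 0, 0.5858, 2, 3, 3, 3.4142]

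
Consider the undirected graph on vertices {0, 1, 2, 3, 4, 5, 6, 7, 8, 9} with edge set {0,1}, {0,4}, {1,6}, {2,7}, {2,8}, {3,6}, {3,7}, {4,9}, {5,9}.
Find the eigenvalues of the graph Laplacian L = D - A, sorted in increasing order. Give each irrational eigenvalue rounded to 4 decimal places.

[0, 0.0979, 0.3820, 0.8244, 1.3820, 2, 2.6180, 3.1756, 3.6180, 3.9021]

Reading degrees in the order [0, 1, 2, 3, 4, 5, 6, 7, 8, 9] gives [2, 2, 2, 2, 2, 1, 2, 2, 1, 2]; set D = diag(2, 2, 2, 2, 2, 1, 2, 2, 1, 2) and form L = D - A. L is symmetric positive semidefinite, so every eigenvalue is real and nonnegative. The largest eigenvalue, 3.9021, is at most the vertex count 10.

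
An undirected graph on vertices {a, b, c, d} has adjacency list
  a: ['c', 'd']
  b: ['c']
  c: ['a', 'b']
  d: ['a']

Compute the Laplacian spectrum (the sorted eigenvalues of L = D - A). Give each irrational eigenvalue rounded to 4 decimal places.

[0, 0.5858, 2, 3.4142]

Each diagonal entry of L is the vertex degree and each off-diagonal entry is -1 where an edge is present, 0 otherwise; in the order [a, b, c, d] the diagonal is [2, 1, 2, 1]. L is symmetric positive semidefinite, so every eigenvalue is real and nonnegative. The largest eigenvalue, 3.4142, is at most the vertex count 4. By the matrix-tree theorem the graph has (1/4) * product of the nonzero eigenvalues = 1 spanning tree.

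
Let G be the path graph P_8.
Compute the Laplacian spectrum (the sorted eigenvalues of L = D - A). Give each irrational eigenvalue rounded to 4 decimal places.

[0, 0.1522, 0.5858, 1.2346, 2, 2.7654, 3.4142, 3.8478]

The graph has 8 vertices and degree multiset [2, 2, 2, 2, 2, 2, 1, 1]; D is the diagonal matrix of degrees and L = D - A. Since every row of L sums to 0, the all-ones vector is in the kernel and 0 is an eigenvalue. The single zero eigenvalue shows the graph is connected. The eigenvalues sum to 14, which equals trace(L) = 2|E|.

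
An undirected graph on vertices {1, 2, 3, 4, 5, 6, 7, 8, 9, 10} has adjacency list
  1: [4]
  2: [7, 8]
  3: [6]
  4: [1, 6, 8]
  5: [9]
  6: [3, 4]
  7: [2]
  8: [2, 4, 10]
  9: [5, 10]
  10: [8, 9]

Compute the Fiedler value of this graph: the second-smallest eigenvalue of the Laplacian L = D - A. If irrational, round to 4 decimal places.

0.1859

Reading degrees in the order [1, 2, 3, 4, 5, 6, 7, 8, 9, 10] gives [1, 2, 1, 3, 1, 2, 1, 3, 2, 2]; set D = diag(1, 2, 1, 3, 1, 2, 1, 3, 2, 2) and form L = D - A. The smallest Laplacian eigenvalue is always 0. The next one, lambda_2 = 0.1859, measures how hard the graph is to disconnect: larger values mean better connectivity. The eigenvalues sum to 18, which equals trace(L) = 2|E|.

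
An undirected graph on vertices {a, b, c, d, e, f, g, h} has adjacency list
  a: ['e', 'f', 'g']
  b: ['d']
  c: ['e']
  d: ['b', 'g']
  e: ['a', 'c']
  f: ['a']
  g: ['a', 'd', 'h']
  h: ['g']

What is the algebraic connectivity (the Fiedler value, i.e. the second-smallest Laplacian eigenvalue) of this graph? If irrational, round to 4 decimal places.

0.2509

With the vertex order [a, b, c, d, e, f, g, h], the degrees are [3, 1, 1, 2, 2, 1, 3, 1], giving D = diag(3, 1, 1, 2, 2, 1, 3, 1) and L = D - A. Computing the eigenvalues of L and sorting gives [0, 0.2509, 0.5858, 0.7287, 2, 2.3349, 3.4142, 4.6855]. The Fiedler value lambda_2 = 0.2509 is strictly positive, so the graph is connected. The largest eigenvalue, 4.6855, is at most the vertex count 8.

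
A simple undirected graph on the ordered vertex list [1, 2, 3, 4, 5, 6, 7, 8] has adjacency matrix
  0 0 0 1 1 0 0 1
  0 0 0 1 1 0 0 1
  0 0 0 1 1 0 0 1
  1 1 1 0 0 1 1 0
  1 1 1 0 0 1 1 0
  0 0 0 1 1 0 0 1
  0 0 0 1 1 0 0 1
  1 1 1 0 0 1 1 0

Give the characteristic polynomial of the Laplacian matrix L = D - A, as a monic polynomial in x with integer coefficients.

Each diagonal entry of L is the vertex degree and each off-diagonal entry is -1 where an edge is present, 0 otherwise; in the order [1, 2, 3, 4, 5, 6, 7, 8] the diagonal is [3, 3, 3, 5, 5, 3, 3, 5]. Computing det(xI - L) by cofactor expansion (or equivalently via sum-over-permutations) gives x^8 - 30x^7 + 375x^6 - 2540x^5 + 10095x^4 - 23598x^3 + 30105x^2 - 16200x. Since p(0) = det(-L) = 0, x divides p(x).

x^8 - 30x^7 + 375x^6 - 2540x^5 + 10095x^4 - 23598x^3 + 30105x^2 - 16200x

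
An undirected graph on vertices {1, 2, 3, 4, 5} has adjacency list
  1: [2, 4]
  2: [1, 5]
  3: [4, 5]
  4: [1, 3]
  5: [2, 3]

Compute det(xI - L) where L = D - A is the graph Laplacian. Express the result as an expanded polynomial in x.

Reading degrees in the order [1, 2, 3, 4, 5] gives [2, 2, 2, 2, 2]; set D = diag(2, 2, 2, 2, 2) and form L = D - A. Computing det(xI - L) by cofactor expansion (or equivalently via sum-over-permutations) gives x^5 - 10x^4 + 35x^3 - 50x^2 + 25x. Since p(0) = det(-L) = 0, x divides p(x). There is one zero in the spectrum, matching the 1 component.

x^5 - 10x^4 + 35x^3 - 50x^2 + 25x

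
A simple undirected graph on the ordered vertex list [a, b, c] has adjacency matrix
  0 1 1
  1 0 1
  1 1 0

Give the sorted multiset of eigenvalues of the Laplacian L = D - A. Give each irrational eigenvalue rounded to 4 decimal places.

Reading degrees in the order [a, b, c] gives [2, 2, 2]; set D = diag(2, 2, 2) and form L = D - A. Diagonalising L (or applying a numerical eigensolver to the 3x3 matrix) gives the spectrum above. The largest eigenvalue, 3, is at most the vertex count 3. By the matrix-tree theorem the graph has (1/3) * product of the nonzero eigenvalues = 3 spanning trees.

[0, 3, 3]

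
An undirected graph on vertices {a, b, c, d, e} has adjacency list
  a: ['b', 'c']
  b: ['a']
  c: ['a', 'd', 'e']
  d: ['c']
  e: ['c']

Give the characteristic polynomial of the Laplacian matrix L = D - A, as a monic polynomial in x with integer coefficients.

Each diagonal entry of L is the vertex degree and each off-diagonal entry is -1 where an edge is present, 0 otherwise; in the order [a, b, c, d, e] the diagonal is [2, 1, 3, 1, 1]. L has integer entries, so p(x) = det(xI - L) has integer coefficients. Expanding the determinant yields x^5 - 8x^4 + 20x^3 - 18x^2 + 5x. The constant term is 0 because L is singular (the all-ones vector lies in its kernel). There is one zero in the spectrum, matching the 1 component.

x^5 - 8x^4 + 20x^3 - 18x^2 + 5x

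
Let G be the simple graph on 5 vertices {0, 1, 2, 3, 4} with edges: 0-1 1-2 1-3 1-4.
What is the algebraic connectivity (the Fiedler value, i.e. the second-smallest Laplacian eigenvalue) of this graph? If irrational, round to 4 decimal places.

1

With the vertex order [0, 1, 2, 3, 4], the degrees are [1, 4, 1, 1, 1], giving D = diag(1, 4, 1, 1, 1) and L = D - A. The sorted Laplacian eigenvalues are [0, 1, 1, 1, 5]; the algebraic connectivity is the second entry, 1. The largest eigenvalue, 5, is at most the vertex count 5. The eigenvalues sum to 8, which equals trace(L) = 2|E|.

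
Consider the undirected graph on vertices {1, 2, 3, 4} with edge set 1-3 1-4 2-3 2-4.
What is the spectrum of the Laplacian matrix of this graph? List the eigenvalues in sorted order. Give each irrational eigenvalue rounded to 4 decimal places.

With the vertex order [1, 2, 3, 4], the degrees are [2, 2, 2, 2], giving D = diag(2, 2, 2, 2) and L = D - A. Diagonalising L (or applying a numerical eigensolver to the 4x4 matrix) gives the spectrum above. The largest eigenvalue, 4, is at most the vertex count 4. There is one zero in the spectrum, matching the 1 component.

[0, 2, 2, 4]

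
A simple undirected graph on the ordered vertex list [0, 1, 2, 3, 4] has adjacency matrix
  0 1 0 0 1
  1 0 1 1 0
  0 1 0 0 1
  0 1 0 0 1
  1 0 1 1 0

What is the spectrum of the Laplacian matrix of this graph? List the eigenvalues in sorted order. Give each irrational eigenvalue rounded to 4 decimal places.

[0, 2, 2, 3, 5]

Reading degrees in the order [0, 1, 2, 3, 4] gives [2, 3, 2, 2, 3]; set D = diag(2, 3, 2, 2, 3) and form L = D - A. L is symmetric positive semidefinite, so every eigenvalue is real and nonnegative.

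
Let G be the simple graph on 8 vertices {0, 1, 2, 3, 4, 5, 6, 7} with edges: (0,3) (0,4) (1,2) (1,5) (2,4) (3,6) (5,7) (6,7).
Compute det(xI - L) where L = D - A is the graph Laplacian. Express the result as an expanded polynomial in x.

Each diagonal entry of L is the vertex degree and each off-diagonal entry is -1 where an edge is present, 0 otherwise; in the order [0, 1, 2, 3, 4, 5, 6, 7] the diagonal is [2, 2, 2, 2, 2, 2, 2, 2]. L has integer entries, so p(x) = det(xI - L) has integer coefficients. Expanding the determinant yields x^8 - 16x^7 + 104x^6 - 352x^5 + 660x^4 - 672x^3 + 336x^2 - 64x. The constant term is 0 because L is singular (the all-ones vector lies in its kernel). The eigenvalues sum to 16, which equals trace(L) = 2|E|. The largest eigenvalue, 4, is at most the vertex count 8.

x^8 - 16x^7 + 104x^6 - 352x^5 + 660x^4 - 672x^3 + 336x^2 - 64x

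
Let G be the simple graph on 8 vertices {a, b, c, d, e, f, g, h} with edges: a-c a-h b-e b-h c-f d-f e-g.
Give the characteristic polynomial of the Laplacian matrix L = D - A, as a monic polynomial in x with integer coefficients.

Reading degrees in the order [a, b, c, d, e, f, g, h] gives [2, 2, 2, 1, 2, 2, 1, 2]; set D = diag(2, 2, 2, 1, 2, 2, 1, 2) and form L = D - A. Computing det(xI - L) by cofactor expansion (or equivalently via sum-over-permutations) gives x^8 - 14x^7 + 78x^6 - 220x^5 + 330x^4 - 252x^3 + 84x^2 - 8x. The constant term is 0 because L is singular (the all-ones vector lies in its kernel).

x^8 - 14x^7 + 78x^6 - 220x^5 + 330x^4 - 252x^3 + 84x^2 - 8x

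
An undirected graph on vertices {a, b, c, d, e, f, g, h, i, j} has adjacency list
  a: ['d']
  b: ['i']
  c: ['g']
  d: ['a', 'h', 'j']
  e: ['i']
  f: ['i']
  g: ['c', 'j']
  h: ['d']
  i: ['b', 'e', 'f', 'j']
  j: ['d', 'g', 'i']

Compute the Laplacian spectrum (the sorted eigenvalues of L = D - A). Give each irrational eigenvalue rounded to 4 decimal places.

[0, 0.2357, 0.3380, 1, 1, 1, 1.8265, 3.0847, 4.1617, 5.3534]

Reading degrees in the order [a, b, c, d, e, f, g, h, i, j] gives [1, 1, 1, 3, 1, 1, 2, 1, 4, 3]; set D = diag(1, 1, 1, 3, 1, 1, 2, 1, 4, 3) and form L = D - A. L is symmetric positive semidefinite, so every eigenvalue is real and nonnegative. The single zero eigenvalue shows the graph is connected. By the matrix-tree theorem the graph has (1/10) * product of the nonzero eigenvalues = 1 spanning tree.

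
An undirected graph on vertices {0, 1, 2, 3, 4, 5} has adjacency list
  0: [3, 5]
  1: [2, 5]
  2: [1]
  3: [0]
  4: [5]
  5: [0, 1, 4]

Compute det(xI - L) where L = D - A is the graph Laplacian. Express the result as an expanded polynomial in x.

Each diagonal entry of L is the vertex degree and each off-diagonal entry is -1 where an edge is present, 0 otherwise; in the order [0, 1, 2, 3, 4, 5] the diagonal is [2, 2, 1, 1, 1, 3]. L has integer entries, so p(x) = det(xI - L) has integer coefficients. Expanding the determinant yields x^6 - 10x^5 + 35x^4 - 52x^3 + 31x^2 - 6x. The coefficient of x^5 equals -trace(L) = -10, matching the sum of degrees. The largest eigenvalue, 4.3028, is at most the vertex count 6.

x^6 - 10x^5 + 35x^4 - 52x^3 + 31x^2 - 6x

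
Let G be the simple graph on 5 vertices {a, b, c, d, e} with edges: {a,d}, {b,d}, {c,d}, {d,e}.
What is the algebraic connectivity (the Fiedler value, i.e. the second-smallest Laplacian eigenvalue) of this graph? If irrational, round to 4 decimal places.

1

With the vertex order [a, b, c, d, e], the degrees are [1, 1, 1, 4, 1], giving D = diag(1, 1, 1, 4, 1) and L = D - A. The smallest Laplacian eigenvalue is always 0. The next one, lambda_2 = 1, measures how hard the graph is to disconnect: larger values mean better connectivity. By the matrix-tree theorem the graph has (1/5) * product of the nonzero eigenvalues = 1 spanning tree.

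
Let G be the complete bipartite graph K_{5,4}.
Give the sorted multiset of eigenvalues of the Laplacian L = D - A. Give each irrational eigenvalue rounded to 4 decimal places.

[0, 4, 4, 4, 4, 5, 5, 5, 9]

The graph has 9 vertices and degree multiset [5, 5, 5, 5, 4, 4, 4, 4, 4]; D is the diagonal matrix of degrees and L = D - A. Since every row of L sums to 0, the all-ones vector is in the kernel and 0 is an eigenvalue. There is one zero in the spectrum, matching the 1 component.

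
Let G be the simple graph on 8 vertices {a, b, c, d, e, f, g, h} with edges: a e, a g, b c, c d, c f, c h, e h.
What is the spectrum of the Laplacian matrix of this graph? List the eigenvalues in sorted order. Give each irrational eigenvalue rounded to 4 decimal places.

[0, 0.2023, 1, 1, 1, 2.2472, 3.4527, 5.0979]

With the vertex order [a, b, c, d, e, f, g, h], the degrees are [2, 1, 4, 1, 2, 1, 1, 2], giving D = diag(2, 1, 4, 1, 2, 1, 1, 2) and L = D - A. The multiplicity of 0 as a Laplacian eigenvalue equals the number of connected components. The single zero eigenvalue shows the graph is connected. There is one zero in the spectrum, matching the 1 component.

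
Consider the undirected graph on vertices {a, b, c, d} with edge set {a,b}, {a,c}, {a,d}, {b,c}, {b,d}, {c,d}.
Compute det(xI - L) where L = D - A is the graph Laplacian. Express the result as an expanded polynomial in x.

With the vertex order [a, b, c, d], the degrees are [3, 3, 3, 3], giving D = diag(3, 3, 3, 3) and L = D - A. L has integer entries, so p(x) = det(xI - L) has integer coefficients. Expanding the determinant yields x^4 - 12x^3 + 48x^2 - 64x. The coefficient of x^3 equals -trace(L) = -12, matching the sum of degrees. By the matrix-tree theorem the graph has (1/4) * product of the nonzero eigenvalues = 16 spanning trees.

x^4 - 12x^3 + 48x^2 - 64x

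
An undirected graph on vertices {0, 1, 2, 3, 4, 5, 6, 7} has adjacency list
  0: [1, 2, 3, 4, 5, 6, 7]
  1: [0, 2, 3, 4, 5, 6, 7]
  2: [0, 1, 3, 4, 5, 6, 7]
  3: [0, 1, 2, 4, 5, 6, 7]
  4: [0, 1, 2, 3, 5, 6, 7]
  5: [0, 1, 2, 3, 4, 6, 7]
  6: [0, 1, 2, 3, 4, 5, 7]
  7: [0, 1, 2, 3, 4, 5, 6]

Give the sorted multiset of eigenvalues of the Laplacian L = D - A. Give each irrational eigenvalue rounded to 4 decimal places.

Each diagonal entry of L is the vertex degree and each off-diagonal entry is -1 where an edge is present, 0 otherwise; in the order [0, 1, 2, 3, 4, 5, 6, 7] the diagonal is [7, 7, 7, 7, 7, 7, 7, 7]. The multiplicity of 0 as a Laplacian eigenvalue equals the number of connected components.

[0, 8, 8, 8, 8, 8, 8, 8]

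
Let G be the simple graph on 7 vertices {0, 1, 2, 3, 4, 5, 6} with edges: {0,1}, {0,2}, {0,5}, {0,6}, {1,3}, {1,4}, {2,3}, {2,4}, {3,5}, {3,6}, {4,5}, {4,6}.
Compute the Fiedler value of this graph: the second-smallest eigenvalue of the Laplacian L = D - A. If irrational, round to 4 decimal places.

3

Reading degrees in the order [0, 1, 2, 3, 4, 5, 6] gives [4, 3, 3, 4, 4, 3, 3]; set D = diag(4, 3, 3, 4, 4, 3, 3) and form L = D - A. Computing the eigenvalues of L and sorting gives [0, 3, 3, 3, 4, 4, 7]. The Fiedler value lambda_2 = 3 is strictly positive, so the graph is connected. There is one zero in the spectrum, matching the 1 component.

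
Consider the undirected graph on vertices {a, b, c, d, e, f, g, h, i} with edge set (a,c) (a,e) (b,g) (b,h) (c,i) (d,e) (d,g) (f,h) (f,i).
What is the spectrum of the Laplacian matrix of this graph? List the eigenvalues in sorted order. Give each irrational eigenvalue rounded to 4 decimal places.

[0, 0.4679, 0.4679, 1.6527, 1.6527, 3, 3, 3.8794, 3.8794]

Each diagonal entry of L is the vertex degree and each off-diagonal entry is -1 where an edge is present, 0 otherwise; in the order [a, b, c, d, e, f, g, h, i] the diagonal is [2, 2, 2, 2, 2, 2, 2, 2, 2]. Diagonalising L (or applying a numerical eigensolver to the 9x9 matrix) gives the spectrum above. The single zero eigenvalue shows the graph is connected. By the matrix-tree theorem the graph has (1/9) * product of the nonzero eigenvalues = 9 spanning trees.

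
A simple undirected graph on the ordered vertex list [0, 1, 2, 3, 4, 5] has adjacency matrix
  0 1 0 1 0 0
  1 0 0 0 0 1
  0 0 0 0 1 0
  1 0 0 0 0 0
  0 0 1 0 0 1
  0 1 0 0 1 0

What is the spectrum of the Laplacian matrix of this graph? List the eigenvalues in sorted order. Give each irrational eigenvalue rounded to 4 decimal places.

[0, 0.2679, 1, 2, 3, 3.7321]

With the vertex order [0, 1, 2, 3, 4, 5], the degrees are [2, 2, 1, 1, 2, 2], giving D = diag(2, 2, 1, 1, 2, 2) and L = D - A. Since every row of L sums to 0, the all-ones vector is in the kernel and 0 is an eigenvalue. The single zero eigenvalue shows the graph is connected. There is one zero in the spectrum, matching the 1 component. By the matrix-tree theorem the graph has (1/6) * product of the nonzero eigenvalues = 1 spanning tree.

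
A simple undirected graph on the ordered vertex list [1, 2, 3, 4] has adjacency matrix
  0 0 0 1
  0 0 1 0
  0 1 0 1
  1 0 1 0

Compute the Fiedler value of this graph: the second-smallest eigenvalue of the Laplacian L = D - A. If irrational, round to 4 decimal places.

0.5858

With the vertex order [1, 2, 3, 4], the degrees are [1, 1, 2, 2], giving D = diag(1, 1, 2, 2) and L = D - A. Computing the eigenvalues of L and sorting gives [0, 0.5858, 2, 3.4142]. The Fiedler value lambda_2 = 0.5858 is strictly positive, so the graph is connected. The largest eigenvalue, 3.4142, is at most the vertex count 4.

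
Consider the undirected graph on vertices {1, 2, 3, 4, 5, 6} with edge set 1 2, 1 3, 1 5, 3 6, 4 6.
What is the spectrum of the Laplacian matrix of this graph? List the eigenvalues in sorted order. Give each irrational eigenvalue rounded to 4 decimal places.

[0, 0.3249, 1, 1.4608, 3, 4.2143]

With the vertex order [1, 2, 3, 4, 5, 6], the degrees are [3, 1, 2, 1, 1, 2], giving D = diag(3, 1, 2, 1, 1, 2) and L = D - A. Since every row of L sums to 0, the all-ones vector is in the kernel and 0 is an eigenvalue.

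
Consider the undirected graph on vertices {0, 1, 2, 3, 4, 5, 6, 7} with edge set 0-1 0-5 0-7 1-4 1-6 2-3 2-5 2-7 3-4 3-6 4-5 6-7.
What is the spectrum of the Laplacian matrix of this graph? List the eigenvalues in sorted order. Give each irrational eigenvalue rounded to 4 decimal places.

Reading degrees in the order [0, 1, 2, 3, 4, 5, 6, 7] gives [3, 3, 3, 3, 3, 3, 3, 3]; set D = diag(3, 3, 3, 3, 3, 3, 3, 3) and form L = D - A. Diagonalising L (or applying a numerical eigensolver to the 8x8 matrix) gives the spectrum above. The eigenvalues sum to 24, which equals trace(L) = 2|E|. By the matrix-tree theorem the graph has (1/8) * product of the nonzero eigenvalues = 384 spanning trees.

[0, 2, 2, 2, 4, 4, 4, 6]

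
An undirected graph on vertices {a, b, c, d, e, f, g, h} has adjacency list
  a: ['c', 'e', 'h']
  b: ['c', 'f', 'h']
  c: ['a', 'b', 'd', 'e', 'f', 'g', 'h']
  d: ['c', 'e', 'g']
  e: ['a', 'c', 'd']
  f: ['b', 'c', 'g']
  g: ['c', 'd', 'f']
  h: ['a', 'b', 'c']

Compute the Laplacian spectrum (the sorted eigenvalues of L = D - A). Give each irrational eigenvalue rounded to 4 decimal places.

Reading degrees in the order [a, b, c, d, e, f, g, h] gives [3, 3, 7, 3, 3, 3, 3, 3]; set D = diag(3, 3, 7, 3, 3, 3, 3, 3) and form L = D - A. L is symmetric positive semidefinite, so every eigenvalue is real and nonnegative. The single zero eigenvalue shows the graph is connected. By the matrix-tree theorem the graph has (1/8) * product of the nonzero eigenvalues = 841 spanning trees.

[0, 1.7530, 1.7530, 3.4450, 3.4450, 4.8019, 4.8019, 8]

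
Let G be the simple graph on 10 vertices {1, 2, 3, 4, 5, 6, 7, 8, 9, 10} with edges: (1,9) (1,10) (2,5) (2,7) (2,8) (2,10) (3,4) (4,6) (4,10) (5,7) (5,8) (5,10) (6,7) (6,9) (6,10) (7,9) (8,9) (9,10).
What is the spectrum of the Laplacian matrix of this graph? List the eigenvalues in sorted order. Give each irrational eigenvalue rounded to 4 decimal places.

Each diagonal entry of L is the vertex degree and each off-diagonal entry is -1 where an edge is present, 0 otherwise; in the order [1, 2, 3, 4, 5, 6, 7, 8, 9, 10] the diagonal is [2, 4, 1, 3, 4, 4, 4, 3, 5, 6]. L is symmetric positive semidefinite, so every eigenvalue is real and nonnegative. The single zero eigenvalue shows the graph is connected. The largest eigenvalue, 7.6701, is at most the vertex count 10. By the matrix-tree theorem the graph has (1/10) * product of the nonzero eigenvalues = 4090 spanning trees.

[0, 0.6241, 1.6799, 2.4102, 3.4391, 3.8251, 5, 5.3139, 6.0376, 7.6701]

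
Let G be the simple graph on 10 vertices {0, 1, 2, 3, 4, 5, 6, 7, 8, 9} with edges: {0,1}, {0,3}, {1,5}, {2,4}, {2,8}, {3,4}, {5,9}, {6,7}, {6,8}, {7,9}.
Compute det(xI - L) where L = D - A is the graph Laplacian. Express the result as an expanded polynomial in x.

Reading degrees in the order [0, 1, 2, 3, 4, 5, 6, 7, 8, 9] gives [2, 2, 2, 2, 2, 2, 2, 2, 2, 2]; set D = diag(2, 2, 2, 2, 2, 2, 2, 2, 2, 2) and form L = D - A. Computing det(xI - L) by cofactor expansion (or equivalently via sum-over-permutations) gives x^10 - 20x^9 + 170x^8 - 800x^7 + 2275x^6 - 4004x^5 + 4290x^4 - 2640x^3 + 825x^2 - 100x. The constant term is 0 because L is singular (the all-ones vector lies in its kernel).

x^10 - 20x^9 + 170x^8 - 800x^7 + 2275x^6 - 4004x^5 + 4290x^4 - 2640x^3 + 825x^2 - 100x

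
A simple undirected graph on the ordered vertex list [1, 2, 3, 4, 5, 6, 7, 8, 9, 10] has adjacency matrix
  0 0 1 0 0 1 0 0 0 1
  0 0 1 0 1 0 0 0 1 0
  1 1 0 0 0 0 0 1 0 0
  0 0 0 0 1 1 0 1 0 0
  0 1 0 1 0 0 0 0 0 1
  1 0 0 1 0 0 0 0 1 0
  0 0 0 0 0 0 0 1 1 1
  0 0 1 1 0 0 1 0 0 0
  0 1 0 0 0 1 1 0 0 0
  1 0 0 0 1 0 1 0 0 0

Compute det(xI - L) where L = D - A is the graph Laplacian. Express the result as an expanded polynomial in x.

x^10 - 30x^9 + 390x^8 - 2880x^7 + 13305x^6 - 39882x^5 + 77640x^4 - 94800x^3 + 66000x^2 - 20000x

Reading degrees in the order [1, 2, 3, 4, 5, 6, 7, 8, 9, 10] gives [3, 3, 3, 3, 3, 3, 3, 3, 3, 3]; set D = diag(3, 3, 3, 3, 3, 3, 3, 3, 3, 3) and form L = D - A. The eigenvalues of L are [0, 2, 2, 2, 2, 2, 5, 5, 5, 5]; the characteristic polynomial is the product of (x - lambda_i), which multiplies out to x^10 - 30x^9 + 390x^8 - 2880x^7 + 13305x^6 - 39882x^5 + 77640x^4 - 94800x^3 + 66000x^2 - 20000x. The coefficient of x^9 equals -trace(L) = -30, matching the sum of degrees. The largest eigenvalue, 5, is at most the vertex count 10. There is one zero in the spectrum, matching the 1 component.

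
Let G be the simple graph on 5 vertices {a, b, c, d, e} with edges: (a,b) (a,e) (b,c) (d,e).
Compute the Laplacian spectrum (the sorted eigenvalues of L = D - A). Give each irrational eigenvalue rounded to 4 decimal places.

Each diagonal entry of L is the vertex degree and each off-diagonal entry is -1 where an edge is present, 0 otherwise; in the order [a, b, c, d, e] the diagonal is [2, 2, 1, 1, 2]. L is symmetric positive semidefinite, so every eigenvalue is real and nonnegative. The largest eigenvalue, 3.6180, is at most the vertex count 5.

[0, 0.3820, 1.3820, 2.6180, 3.6180]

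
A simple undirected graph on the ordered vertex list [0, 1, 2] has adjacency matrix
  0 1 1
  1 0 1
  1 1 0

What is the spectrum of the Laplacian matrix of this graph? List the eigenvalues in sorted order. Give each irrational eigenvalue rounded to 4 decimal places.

[0, 3, 3]

With the vertex order [0, 1, 2], the degrees are [2, 2, 2], giving D = diag(2, 2, 2) and L = D - A. Since every row of L sums to 0, the all-ones vector is in the kernel and 0 is an eigenvalue. The largest eigenvalue, 3, is at most the vertex count 3.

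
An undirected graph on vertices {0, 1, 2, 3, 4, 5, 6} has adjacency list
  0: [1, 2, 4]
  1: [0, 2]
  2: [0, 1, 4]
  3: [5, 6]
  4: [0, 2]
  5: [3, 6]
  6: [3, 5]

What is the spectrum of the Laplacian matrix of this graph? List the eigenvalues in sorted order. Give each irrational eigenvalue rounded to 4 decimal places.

[0, 0, 2, 3, 3, 4, 4]

Each diagonal entry of L is the vertex degree and each off-diagonal entry is -1 where an edge is present, 0 otherwise; in the order [0, 1, 2, 3, 4, 5, 6] the diagonal is [3, 2, 3, 2, 2, 2, 2]. L is symmetric positive semidefinite, so every eigenvalue is real and nonnegative. The 2 zero eigenvalues correspond to the 2 connected components.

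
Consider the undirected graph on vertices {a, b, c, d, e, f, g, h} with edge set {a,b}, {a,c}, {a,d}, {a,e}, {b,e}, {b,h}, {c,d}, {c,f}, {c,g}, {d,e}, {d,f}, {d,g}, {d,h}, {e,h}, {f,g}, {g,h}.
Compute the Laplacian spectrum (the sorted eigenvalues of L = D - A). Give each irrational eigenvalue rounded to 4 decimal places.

With the vertex order [a, b, c, d, e, f, g, h], the degrees are [4, 3, 4, 6, 4, 3, 4, 4], giving D = diag(4, 3, 4, 6, 4, 3, 4, 4) and L = D - A. Diagonalising L (or applying a numerical eigensolver to the 8x8 matrix) gives the spectrum above. The single zero eigenvalue shows the graph is connected. The largest eigenvalue, 7.1751, is at most the vertex count 8.

[0, 1.6220, 3.3820, 4, 4.4545, 5.6180, 5.7485, 7.1751]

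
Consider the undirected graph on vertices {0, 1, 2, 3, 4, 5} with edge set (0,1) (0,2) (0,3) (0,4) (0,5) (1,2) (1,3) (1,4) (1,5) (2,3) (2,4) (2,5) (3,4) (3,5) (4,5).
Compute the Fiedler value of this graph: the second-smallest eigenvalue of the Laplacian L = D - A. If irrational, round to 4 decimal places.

Each diagonal entry of L is the vertex degree and each off-diagonal entry is -1 where an edge is present, 0 otherwise; in the order [0, 1, 2, 3, 4, 5] the diagonal is [5, 5, 5, 5, 5, 5]. The smallest Laplacian eigenvalue is always 0. The next one, lambda_2 = 6, measures how hard the graph is to disconnect: larger values mean better connectivity. There is one zero in the spectrum, matching the 1 component. The eigenvalues sum to 30, which equals trace(L) = 2|E|.

6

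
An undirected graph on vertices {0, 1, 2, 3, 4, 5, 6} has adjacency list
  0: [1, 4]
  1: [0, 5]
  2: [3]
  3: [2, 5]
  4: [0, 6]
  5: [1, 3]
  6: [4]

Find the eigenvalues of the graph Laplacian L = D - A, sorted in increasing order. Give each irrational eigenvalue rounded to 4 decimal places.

Reading degrees in the order [0, 1, 2, 3, 4, 5, 6] gives [2, 2, 1, 2, 2, 2, 1]; set D = diag(2, 2, 1, 2, 2, 2, 1) and form L = D - A. Diagonalising L (or applying a numerical eigensolver to the 7x7 matrix) gives the spectrum above. The single zero eigenvalue shows the graph is connected. There is one zero in the spectrum, matching the 1 component.

[0, 0.1981, 0.7530, 1.5550, 2.4450, 3.2470, 3.8019]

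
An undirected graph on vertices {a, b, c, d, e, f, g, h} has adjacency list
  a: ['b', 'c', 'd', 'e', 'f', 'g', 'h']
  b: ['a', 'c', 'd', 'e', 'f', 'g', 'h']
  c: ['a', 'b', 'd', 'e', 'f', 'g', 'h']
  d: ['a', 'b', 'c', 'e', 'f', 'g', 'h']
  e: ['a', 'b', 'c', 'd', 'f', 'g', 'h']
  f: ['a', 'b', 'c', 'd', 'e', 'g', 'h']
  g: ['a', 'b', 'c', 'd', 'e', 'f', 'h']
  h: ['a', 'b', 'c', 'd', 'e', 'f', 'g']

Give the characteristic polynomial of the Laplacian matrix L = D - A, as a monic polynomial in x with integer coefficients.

Each diagonal entry of L is the vertex degree and each off-diagonal entry is -1 where an edge is present, 0 otherwise; in the order [a, b, c, d, e, f, g, h] the diagonal is [7, 7, 7, 7, 7, 7, 7, 7]. Computing det(xI - L) by cofactor expansion (or equivalently via sum-over-permutations) gives x^8 - 56x^7 + 1344x^6 - 17920x^5 + 143360x^4 - 688128x^3 + 1835008x^2 - 2097152x. Since p(0) = det(-L) = 0, x divides p(x). There is one zero in the spectrum, matching the 1 component.

x^8 - 56x^7 + 1344x^6 - 17920x^5 + 143360x^4 - 688128x^3 + 1835008x^2 - 2097152x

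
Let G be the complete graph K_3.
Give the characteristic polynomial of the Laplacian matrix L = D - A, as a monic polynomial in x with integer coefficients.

The graph has 3 vertices and degree multiset [2, 2, 2]; D is the diagonal matrix of degrees and L = D - A. The eigenvalues of L are [0, 3, 3]; the characteristic polynomial is the product of (x - lambda_i), which multiplies out to x^3 - 6x^2 + 9x. The coefficient of x^2 equals -trace(L) = -6, matching the sum of degrees. By the matrix-tree theorem the graph has (1/3) * product of the nonzero eigenvalues = 3 spanning trees. The largest eigenvalue, 3, is at most the vertex count 3.

x^3 - 6x^2 + 9x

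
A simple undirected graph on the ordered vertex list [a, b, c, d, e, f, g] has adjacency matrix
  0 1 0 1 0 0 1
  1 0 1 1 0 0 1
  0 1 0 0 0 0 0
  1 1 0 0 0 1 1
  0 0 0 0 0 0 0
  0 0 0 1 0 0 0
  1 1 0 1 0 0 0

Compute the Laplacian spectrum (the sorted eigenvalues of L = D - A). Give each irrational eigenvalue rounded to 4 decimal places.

Reading degrees in the order [a, b, c, d, e, f, g] gives [3, 4, 1, 4, 0, 1, 3]; set D = diag(3, 4, 1, 4, 0, 1, 3) and form L = D - A. Diagonalising L (or applying a numerical eigensolver to the 7x7 matrix) gives the spectrum above. The 2 zero eigenvalues correspond to the 2 connected components. There are 2 zeros in the spectrum, matching the 2 components. The eigenvalues sum to 16, which equals trace(L) = 2|E|.

[0, 0, 0.7639, 1.2679, 4, 4.7321, 5.2361]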